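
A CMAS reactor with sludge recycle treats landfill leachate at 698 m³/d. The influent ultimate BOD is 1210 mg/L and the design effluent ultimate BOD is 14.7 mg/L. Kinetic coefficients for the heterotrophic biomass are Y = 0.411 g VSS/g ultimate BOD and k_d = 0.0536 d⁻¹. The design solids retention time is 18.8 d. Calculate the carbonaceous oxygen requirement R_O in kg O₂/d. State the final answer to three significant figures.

R_O ≈ 592 kg O₂/d

Y_obs = Y / (1 + k_d θ_c) = 0.411 / (1 + 0.0536 × 18.8) = 0.411 / 2.008 = 0.2047.
Q·(S₀ − S) = 698 × (1210 − 14.7) × 10⁻³ = 834.3 kg/d removed.
P_X = Y_obs·Q·(S₀ − S) = 0.2047 × 834.3 = 170.8 kg VSS/d.
Carbonaceous O₂ demand = substrate oxidised − cell-mass equivalent = 834.3 − 1.42 × 170.8 = 591.8 kg O₂/d.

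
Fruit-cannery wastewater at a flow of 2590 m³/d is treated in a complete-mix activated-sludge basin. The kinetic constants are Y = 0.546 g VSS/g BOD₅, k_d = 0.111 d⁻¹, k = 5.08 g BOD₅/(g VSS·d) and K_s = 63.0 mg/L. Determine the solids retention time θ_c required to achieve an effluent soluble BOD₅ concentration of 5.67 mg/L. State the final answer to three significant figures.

θ_c ≈ 8.47 d

At the target effluent, Y k S/(K_s+S) = 0.546×5.08×5.67/68.67 = 0.2290 d⁻¹.
1/θ_c = 0.2290 − 0.111 = 0.1180 d⁻¹, so θ_c = 8.473 d.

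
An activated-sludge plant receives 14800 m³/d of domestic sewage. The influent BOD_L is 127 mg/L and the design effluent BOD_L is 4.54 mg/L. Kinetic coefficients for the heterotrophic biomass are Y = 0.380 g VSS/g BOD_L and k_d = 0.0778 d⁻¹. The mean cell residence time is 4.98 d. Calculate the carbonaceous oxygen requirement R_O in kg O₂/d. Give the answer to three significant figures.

The observed yield is Y_obs = Y/(1 + k_d·θ_c) = 0.380 / (1 + 0.0778 × 4.98) = 0.380 / 1.387 = 0.2739 g VSS per g BOD_L removed.
Substrate removed = Q·(S₀ − S) = 14800 m³/d × (127 − 4.54) g/m³ = 1.81×10^6 g/d = 1812 kg/d.
Net sludge production P_X = 0.2739 × 1812 = 496.4 kg VSS/d.
R_O = Q·ΔS − 1.42 P_X = 1812 − 704.9 = 1108 kg O₂/d.

R_O ≈ 1110 kg O₂/d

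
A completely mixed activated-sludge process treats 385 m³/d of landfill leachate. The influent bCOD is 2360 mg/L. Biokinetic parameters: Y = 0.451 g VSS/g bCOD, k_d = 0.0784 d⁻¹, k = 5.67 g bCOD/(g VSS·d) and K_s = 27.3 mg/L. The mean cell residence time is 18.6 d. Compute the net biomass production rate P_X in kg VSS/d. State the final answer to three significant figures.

From the Monod/SRT balance for a CMAS, S = K_s·(1+k_d θ_c)/[θ_c·(Y k − k_d) − 1] = 27.3 × (1 + 0.0784 × 18.6) / [18.6 × (0.451 × 5.67 − 0.0784) − 1] = 67.11 / 45.11 = 1.488 mg/L.
Correct the yield for decay: Y_obs = Y/(1 + k_d θ_c) = 0.451 / (1 + 0.0784 × 18.6) = 0.451 / 2.458 = 0.1835.
Substrate removed = Q·(S₀ − S) = 385 m³/d × (2360 − 1.49) g/m³ = 9.08×10^5 g/d = 908.0 kg/d.
Net biomass production P_X = Y_obs × Q·(S₀ − S) = 0.1835 × 908.0 = 166.6 kg VSS/d.

P_X ≈ 167 kg VSS/d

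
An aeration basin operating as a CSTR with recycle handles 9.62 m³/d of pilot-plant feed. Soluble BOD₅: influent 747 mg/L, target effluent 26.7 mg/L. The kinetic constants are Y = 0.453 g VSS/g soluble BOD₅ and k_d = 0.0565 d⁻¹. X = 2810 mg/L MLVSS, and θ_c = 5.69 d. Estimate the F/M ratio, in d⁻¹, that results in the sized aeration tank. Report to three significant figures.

F/M ≈ 0.532 d⁻¹

Steady-state biomass mass balance: V·X·(1 + k_d·θ_c) = Y·Q·(S₀ − S)·θ_c, so V = 0.453 × 9.62 × (747 − 26.7) × 5.69 / [2810 × (1 + 0.0565 × 5.69)] = 1.79×10^4 / 3713 = 4.810 m³.
Food-to-microorganism ratio F/M = Q S₀ / (V X) = 9.62 × 747 / (4.810 × 2810) = 0.5317 d⁻¹.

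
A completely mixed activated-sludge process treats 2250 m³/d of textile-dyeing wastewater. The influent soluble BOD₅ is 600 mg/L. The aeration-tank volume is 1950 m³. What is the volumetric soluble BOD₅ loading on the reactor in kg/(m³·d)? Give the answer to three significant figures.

L_v ≈ 0.692 kg soluble BOD₅/(m³·d)

Applied soluble BOD₅ load per unit volume = Q·S₀/V = (2250 × 600/1000)/1950 = 0.6923 kg soluble BOD₅·m⁻³·d⁻¹.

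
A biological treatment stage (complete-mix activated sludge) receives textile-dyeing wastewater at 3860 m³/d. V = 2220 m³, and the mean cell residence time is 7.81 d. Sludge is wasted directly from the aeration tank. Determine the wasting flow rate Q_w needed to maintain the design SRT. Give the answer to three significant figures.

With mixed-liquor wasting, θ_c = V/Q_w, so Q_w = V/θ_c = 2220/7.81 = 284.3 m³/d.

Q_w ≈ 284 m³/d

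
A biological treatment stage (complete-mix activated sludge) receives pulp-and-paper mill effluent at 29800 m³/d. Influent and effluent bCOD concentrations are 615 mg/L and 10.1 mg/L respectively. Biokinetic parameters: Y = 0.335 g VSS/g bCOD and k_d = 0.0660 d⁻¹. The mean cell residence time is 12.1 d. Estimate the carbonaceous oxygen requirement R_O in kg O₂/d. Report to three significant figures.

The observed yield is Y_obs = Y/(1 + k_d·θ_c) = 0.335 / (1 + 0.0660 × 12.1) = 0.335 / 1.799 = 0.1863 g VSS per g bCOD removed.
Mass of bCOD removed per day: Q(S₀ − S) = 29800 × 604.9 g/m³ = 18026 kg/d.
Biomass synthesised: P_X = Y_obs × 18026 = 3357 kg VSS/d.
Carbonaceous O₂ demand = substrate oxidised − cell-mass equivalent = 18026 − 1.42 × 3357 = 13258 kg O₂/d.

R_O ≈ 13300 kg O₂/d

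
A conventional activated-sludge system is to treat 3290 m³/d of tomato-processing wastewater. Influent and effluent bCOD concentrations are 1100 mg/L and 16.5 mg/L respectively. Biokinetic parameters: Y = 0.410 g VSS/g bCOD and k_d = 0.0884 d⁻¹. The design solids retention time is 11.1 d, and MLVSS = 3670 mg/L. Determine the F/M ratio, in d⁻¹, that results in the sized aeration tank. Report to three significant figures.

From the SRT design equation V = Y Q (S₀−S) θ_c / [X (1 + k_d θ_c)] = 0.410 × 3290 × (1100 − 16.5) × 11.1 / [3670 × (1 + 0.0884 × 11.1)] = 1.62×10^7 / 7271 = 2231 m³.
F/M = applied load / biomass = Q·S₀/(V·X) = 3290 × 1100 / (2231 × 3670) = 0.4420 d⁻¹.

F/M ≈ 0.442 d⁻¹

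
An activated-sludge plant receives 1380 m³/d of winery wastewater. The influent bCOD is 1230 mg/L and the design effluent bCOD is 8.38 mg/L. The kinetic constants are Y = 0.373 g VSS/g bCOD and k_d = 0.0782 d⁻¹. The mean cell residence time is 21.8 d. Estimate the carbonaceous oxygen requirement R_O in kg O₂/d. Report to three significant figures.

R_O ≈ 1360 kg O₂/d

Y_obs = Y / (1 + k_d θ_c) = 0.373 / (1 + 0.0782 × 21.8) = 0.373 / 2.705 = 0.1379.
Q·(S₀ − S) = 1380 × (1230 − 8.38) × 10⁻³ = 1686 kg/d removed.
P_X = Y_obs·Q·(S₀ − S) = 0.1379 × 1686 = 232.5 kg VSS/d.
R_O = Q·(S₀ − S) − 1.42·P_X = 1686 − 1.42 × 232.5 = 1356 kg O₂/d.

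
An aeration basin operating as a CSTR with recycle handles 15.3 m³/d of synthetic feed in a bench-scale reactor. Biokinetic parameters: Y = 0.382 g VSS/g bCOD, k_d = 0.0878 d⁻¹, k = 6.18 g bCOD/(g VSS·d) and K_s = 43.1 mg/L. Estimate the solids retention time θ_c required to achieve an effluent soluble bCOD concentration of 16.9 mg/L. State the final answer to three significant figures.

θ_c ≈ 1.73 d

At the target effluent, Y k S/(K_s+S) = 0.382×6.18×16.9/60.00 = 0.6649 d⁻¹.
1/θ_c = 0.6649 − 0.0878 = 0.5771 d⁻¹, so θ_c = 1.733 d.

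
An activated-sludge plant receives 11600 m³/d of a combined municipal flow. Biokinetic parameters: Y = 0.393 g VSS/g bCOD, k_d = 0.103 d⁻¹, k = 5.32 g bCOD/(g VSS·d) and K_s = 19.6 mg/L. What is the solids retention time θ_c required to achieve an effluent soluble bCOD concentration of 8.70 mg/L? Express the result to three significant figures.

θ_c ≈ 1.85 d

Specific growth rate at S = 8.70 mg/L: μ = YkS/(K_s+S) = 0.393·5.32·8.70/(19.6+8.70) = 0.6427 d⁻¹.
θ_c = 1/(μ − k_d) = 1/(0.6427 − 0.103) = 1/0.5397 = 1.853 d.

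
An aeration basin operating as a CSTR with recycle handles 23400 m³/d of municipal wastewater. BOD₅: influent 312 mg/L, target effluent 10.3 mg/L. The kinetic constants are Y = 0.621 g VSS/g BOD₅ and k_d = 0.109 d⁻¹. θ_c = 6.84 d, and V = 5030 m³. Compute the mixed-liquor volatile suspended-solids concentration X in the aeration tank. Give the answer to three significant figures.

X ≈ 3420 mg/L

X = Y·Q·ΔS·θ_c / [V·(1 + k_d θ_c)] = 0.621 × 23400 × (312 − 10.3) × 6.84 / [5030 × (1 + 0.109 × 6.84)] = 3415 mg/L.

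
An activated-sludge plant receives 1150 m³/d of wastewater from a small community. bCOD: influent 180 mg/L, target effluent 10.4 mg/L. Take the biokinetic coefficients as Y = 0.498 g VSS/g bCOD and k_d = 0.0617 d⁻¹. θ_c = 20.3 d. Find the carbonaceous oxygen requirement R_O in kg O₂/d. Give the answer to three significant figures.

R_O ≈ 134 kg O₂/d

Correct the yield for decay: Y_obs = Y/(1 + k_d θ_c) = 0.498 / (1 + 0.0617 × 20.3) = 0.498 / 2.253 = 0.2211.
Mass of bCOD removed per day: Q(S₀ − S) = 1150 × 169.6 g/m³ = 195.0 kg/d.
Biomass synthesised: P_X = Y_obs × 195.0 = 43.12 kg VSS/d.
R_O = Q·(S₀ − S) − 1.42·P_X = 195.0 − 1.42 × 43.12 = 133.8 kg O₂/d.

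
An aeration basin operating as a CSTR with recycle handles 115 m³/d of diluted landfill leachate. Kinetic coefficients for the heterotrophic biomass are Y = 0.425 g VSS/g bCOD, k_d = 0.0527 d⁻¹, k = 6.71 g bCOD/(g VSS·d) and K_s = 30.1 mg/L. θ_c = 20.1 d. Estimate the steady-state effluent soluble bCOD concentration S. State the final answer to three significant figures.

From the Monod/SRT balance for a CMAS, S = K_s·(1+k_d θ_c)/[θ_c·(Y k − k_d) − 1] = 30.1 × (1 + 0.0527 × 20.1) / [20.1 × (0.425 × 6.71 − 0.0527) − 1] = 61.98 / 55.26 = 1.122 mg/L.

S ≈ 1.12 mg/L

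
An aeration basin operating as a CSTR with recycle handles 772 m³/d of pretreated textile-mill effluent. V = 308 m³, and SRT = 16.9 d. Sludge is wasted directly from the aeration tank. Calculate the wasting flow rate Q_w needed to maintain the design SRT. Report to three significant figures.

Wasting from the aeration tank: Q_w = V / θ_c = 308.0 / 16.9 = 18.22 m³/d.

Q_w ≈ 18.2 m³/d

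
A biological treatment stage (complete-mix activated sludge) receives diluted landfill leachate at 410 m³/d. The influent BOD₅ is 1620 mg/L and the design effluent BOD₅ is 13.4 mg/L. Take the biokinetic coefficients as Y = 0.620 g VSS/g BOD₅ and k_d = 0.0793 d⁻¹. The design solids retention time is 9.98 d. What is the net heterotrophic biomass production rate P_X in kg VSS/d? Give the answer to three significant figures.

The observed yield is Y_obs = Y/(1 + k_d·θ_c) = 0.620 / (1 + 0.0793 × 9.98) = 0.620 / 1.791 = 0.3461 g VSS per g BOD₅ removed.
Q·(S₀ − S) = 410 × (1620 − 13.4) × 10⁻³ = 658.7 kg/d removed.
P_X = Y_obs · Q(S₀ − S) = 0.3461 × 658.7 = 228.0 kg VSS/d.

P_X ≈ 228 kg VSS/d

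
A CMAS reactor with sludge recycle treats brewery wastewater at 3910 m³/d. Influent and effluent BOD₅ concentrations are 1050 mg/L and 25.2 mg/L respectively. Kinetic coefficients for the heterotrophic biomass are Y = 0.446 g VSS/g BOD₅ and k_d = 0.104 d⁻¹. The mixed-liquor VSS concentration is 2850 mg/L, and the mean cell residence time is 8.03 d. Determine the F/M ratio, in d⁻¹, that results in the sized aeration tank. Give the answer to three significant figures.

Rearranging the biomass balance for a CMAS with decay, V = Y·Q·ΔS·θ_c / [X·(1+k_d θ_c)] = 0.446 × 3910 × (1050 − 25.2) × 8.03 / [2850 × (1 + 0.104 × 8.03)] = 1.44×10^7 / 5230 = 2744 m³.
F/M = applied load / biomass = Q·S₀/(V·X) = 3910 × 1050 / (2744 × 2850) = 0.5250 d⁻¹.

F/M ≈ 0.525 d⁻¹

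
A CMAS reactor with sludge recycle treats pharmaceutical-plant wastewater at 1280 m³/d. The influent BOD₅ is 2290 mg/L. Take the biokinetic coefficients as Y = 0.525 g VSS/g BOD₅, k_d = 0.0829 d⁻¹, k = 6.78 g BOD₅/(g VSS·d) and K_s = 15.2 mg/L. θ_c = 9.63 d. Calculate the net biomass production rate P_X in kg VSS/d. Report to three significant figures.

From the Monod/SRT balance for a CMAS, S = K_s·(1+k_d θ_c)/[θ_c·(Y k − k_d) − 1] = 15.2 × (1 + 0.0829 × 9.63) / [9.63 × (0.525 × 6.78 − 0.0829) − 1] = 27.33 / 32.48 = 0.8416 mg/L.
Observed yield with endogenous decay: Y_obs = Y / (1 + k_d·θ_c) = 0.525 / (1 + 0.0829 × 9.63) = 0.525 / 1.798 = 0.2919 g VSS/g BOD₅.
Q·(S₀ − S) = 1280 × (2290 − 0.842) × 10⁻³ = 2930 kg/d removed.
Biomass produced: P_X = Y_obs·Q·ΔS = 0.2919 × 2930 ≈ 855.4 kg VSS/d.

P_X ≈ 855 kg VSS/d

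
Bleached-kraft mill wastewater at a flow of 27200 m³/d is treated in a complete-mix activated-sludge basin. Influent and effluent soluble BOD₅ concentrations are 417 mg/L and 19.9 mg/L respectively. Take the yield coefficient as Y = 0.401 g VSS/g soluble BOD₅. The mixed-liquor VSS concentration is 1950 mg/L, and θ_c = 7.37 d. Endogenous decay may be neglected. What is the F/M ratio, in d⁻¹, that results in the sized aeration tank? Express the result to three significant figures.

F/M ≈ 0.355 d⁻¹

V·X = Y·Q·ΔS·θ_c gives V = 0.401 × 27200 × (417 − 19.9) × 7.37 / 1950 = 16370 m³.
F/M = Q·S₀ / (V·X) = 27200 × 417 / (16370 × 1950) = 0.3553 g soluble BOD₅·(g VSS·d)⁻¹.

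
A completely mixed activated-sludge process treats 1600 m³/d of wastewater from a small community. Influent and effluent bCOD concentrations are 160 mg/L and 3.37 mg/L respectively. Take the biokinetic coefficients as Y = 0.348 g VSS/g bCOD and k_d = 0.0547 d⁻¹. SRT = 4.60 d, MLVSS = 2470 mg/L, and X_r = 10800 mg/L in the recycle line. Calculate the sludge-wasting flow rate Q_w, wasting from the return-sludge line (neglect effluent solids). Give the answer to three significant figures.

Q_w ≈ 6.45 m³/d

From the SRT design equation V = Y Q (S₀−S) θ_c / [X (1 + k_d θ_c)] = 0.348 × 1600 × (160 − 3.37) × 4.60 / [2470 × (1 + 0.0547 × 4.60)] = 4.01×10^5 / 3092 = 129.8 m³.
Q_w = (V·X)/(θ_c X_r) = 129.8 × 2470 / (4.60 × 10800) = 6.452 m³/d.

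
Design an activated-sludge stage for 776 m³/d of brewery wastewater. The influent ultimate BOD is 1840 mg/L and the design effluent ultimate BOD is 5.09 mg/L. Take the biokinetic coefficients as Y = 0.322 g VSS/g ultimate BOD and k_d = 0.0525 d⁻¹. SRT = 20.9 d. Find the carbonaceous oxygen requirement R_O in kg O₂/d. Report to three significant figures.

R_O ≈ 1110 kg O₂/d

Y_obs = Y / (1 + k_d θ_c) = 0.322 / (1 + 0.0525 × 20.9) = 0.322 / 2.097 = 0.1535.
Mass of ultimate BOD removed per day: Q(S₀ − S) = 776 × 1835 g/m³ = 1424 kg/d.
Net sludge production P_X = 0.1535 × 1424 = 218.6 kg VSS/d.
Carbonaceous O₂ demand = substrate oxidised − cell-mass equivalent = 1424 − 1.42 × 218.6 = 1113 kg O₂/d.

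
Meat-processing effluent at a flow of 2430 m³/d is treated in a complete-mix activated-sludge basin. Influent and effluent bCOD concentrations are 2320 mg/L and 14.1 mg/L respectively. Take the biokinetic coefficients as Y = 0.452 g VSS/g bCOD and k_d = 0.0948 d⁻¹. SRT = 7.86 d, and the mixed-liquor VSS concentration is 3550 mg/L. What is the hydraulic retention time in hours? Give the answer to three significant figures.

τ ≈ 31.7 h

From the SRT design equation V = Y Q (S₀−S) θ_c / [X (1 + k_d θ_c)] = 0.452 × 2430 × (2320 − 14.1) × 7.86 / [3550 × (1 + 0.0948 × 7.86)] = 1.99×10^7 / 6195 = 3213 m³.
Hydraulic retention time τ = V/Q = 3213 / 2430 = 1.322 d = 31.74 h.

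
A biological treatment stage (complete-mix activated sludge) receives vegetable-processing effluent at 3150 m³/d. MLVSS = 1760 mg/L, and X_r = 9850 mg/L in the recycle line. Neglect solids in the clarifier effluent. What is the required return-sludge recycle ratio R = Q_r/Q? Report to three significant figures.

R ≈ 0.218

Mass balance around the secondary clarifier (neglecting effluent solids): R = X / (X_r − X) = 1760 / (9850 − 1760) = 0.2176.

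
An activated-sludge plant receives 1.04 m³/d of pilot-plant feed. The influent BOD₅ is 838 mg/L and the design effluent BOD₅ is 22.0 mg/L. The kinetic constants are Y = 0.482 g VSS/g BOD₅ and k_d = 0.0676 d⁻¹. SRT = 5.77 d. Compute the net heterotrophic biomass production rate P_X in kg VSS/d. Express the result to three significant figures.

P_X ≈ 0.294 kg VSS/d

The observed yield is Y_obs = Y/(1 + k_d·θ_c) = 0.482 / (1 + 0.0676 × 5.77) = 0.482 / 1.390 = 0.3467 g VSS per g BOD₅ removed.
ΔS = 838 − 22.0 = 816.0 mg/L, so the substrate removal rate is 1.04 × 816.0/1000 = 0.8486 kg BOD₅/d.
So the net sludge growth is P_X = 0.3467 × 0.8486 = 0.2943 kg VSS/d.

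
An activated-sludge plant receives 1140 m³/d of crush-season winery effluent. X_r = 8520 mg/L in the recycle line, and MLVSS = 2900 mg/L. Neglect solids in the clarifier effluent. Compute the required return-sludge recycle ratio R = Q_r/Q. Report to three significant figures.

R ≈ 0.516

Mass balance around the secondary clarifier (neglecting effluent solids): R = X / (X_r − X) = 2900 / (8520 − 2900) = 0.5160.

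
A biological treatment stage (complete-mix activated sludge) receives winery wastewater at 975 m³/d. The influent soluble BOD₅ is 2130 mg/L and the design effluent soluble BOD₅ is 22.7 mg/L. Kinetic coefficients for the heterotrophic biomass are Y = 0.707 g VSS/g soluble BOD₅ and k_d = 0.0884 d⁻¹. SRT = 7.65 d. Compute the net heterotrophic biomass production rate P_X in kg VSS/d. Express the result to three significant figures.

Correct the yield for decay: Y_obs = Y/(1 + k_d θ_c) = 0.707 / (1 + 0.0884 × 7.65) = 0.707 / 1.676 = 0.4218.
Substrate removed = Q·(S₀ − S) = 975 m³/d × (2130 − 22.7) g/m³ = 2.05×10^6 g/d = 2055 kg/d.
Net biomass production P_X = Y_obs × Q·(S₀ − S) = 0.4218 × 2055 = 866.6 kg VSS/d.

P_X ≈ 867 kg VSS/d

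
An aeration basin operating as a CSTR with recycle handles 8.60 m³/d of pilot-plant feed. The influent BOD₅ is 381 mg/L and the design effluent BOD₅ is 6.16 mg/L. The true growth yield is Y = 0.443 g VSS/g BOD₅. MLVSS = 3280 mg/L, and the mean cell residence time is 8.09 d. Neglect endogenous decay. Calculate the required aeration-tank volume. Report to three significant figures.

V ≈ 3.52 m³

V·X = Y·Q·ΔS·θ_c gives V = 0.443 × 8.60 × (381 − 6.16) × 8.09 / 3280 = 3.522 m³.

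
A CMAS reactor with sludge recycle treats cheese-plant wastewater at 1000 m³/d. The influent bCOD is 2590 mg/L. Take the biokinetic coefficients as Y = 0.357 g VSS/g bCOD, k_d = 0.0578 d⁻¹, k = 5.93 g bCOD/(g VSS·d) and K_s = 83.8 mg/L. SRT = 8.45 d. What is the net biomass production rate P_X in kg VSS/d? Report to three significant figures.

From the Monod/SRT balance for a CMAS, S = K_s·(1+k_d θ_c)/[θ_c·(Y k − k_d) − 1] = 83.8 × (1 + 0.0578 × 8.45) / [8.45 × (0.357 × 5.93 − 0.0578) − 1] = 124.7 / 16.40 = 7.605 mg/L.
Y_obs = Y / (1 + k_d θ_c) = 0.357 / (1 + 0.0578 × 8.45) = 0.357 / 1.488 = 0.2399.
Substrate removed = Q·(S₀ − S) = 1000 m³/d × (2590 − 7.61) g/m³ = 2.58×10^6 g/d = 2582 kg/d.
So the net sludge growth is P_X = 0.2399 × 2582 = 619.4 kg VSS/d.

P_X ≈ 619 kg VSS/d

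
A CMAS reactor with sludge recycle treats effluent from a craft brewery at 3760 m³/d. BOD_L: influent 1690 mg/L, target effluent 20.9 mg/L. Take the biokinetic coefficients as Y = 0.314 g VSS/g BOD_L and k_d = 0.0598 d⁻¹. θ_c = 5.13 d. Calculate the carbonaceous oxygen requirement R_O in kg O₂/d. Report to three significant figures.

R_O ≈ 4130 kg O₂/d

Correct the yield for decay: Y_obs = Y/(1 + k_d θ_c) = 0.314 / (1 + 0.0598 × 5.13) = 0.314 / 1.307 = 0.2403.
ΔS = 1690 − 20.9 = 1669 mg/L, so the substrate removal rate is 3760 × 1669/1000 = 6276 kg BOD_L/d.
Biomass synthesised: P_X = Y_obs × 6276 = 1508 kg VSS/d.
R_O = Q·ΔS − 1.42 P_X = 6276 − 2141 = 4134 kg O₂/d.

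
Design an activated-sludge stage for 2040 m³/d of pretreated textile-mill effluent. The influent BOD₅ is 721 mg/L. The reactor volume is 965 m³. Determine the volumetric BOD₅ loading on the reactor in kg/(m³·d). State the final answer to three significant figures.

L_v ≈ 1.52 kg BOD₅/(m³·d)

L_v = Q S₀ / V = 2040 × 721 × 10⁻³ / 965.0 = 1.524 kg/(m³·d).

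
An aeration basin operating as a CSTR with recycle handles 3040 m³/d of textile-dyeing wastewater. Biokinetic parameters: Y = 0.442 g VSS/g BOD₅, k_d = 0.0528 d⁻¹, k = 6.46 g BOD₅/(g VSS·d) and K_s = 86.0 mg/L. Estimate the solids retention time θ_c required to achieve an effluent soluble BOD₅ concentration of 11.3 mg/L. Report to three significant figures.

θ_c ≈ 3.59 d

At the target effluent, Y k S/(K_s+S) = 0.442×6.46×11.3/97.30 = 0.3316 d⁻¹.
θ_c = 1/(μ − k_d) = 1/(0.3316 − 0.0528) = 1/0.2788 = 3.587 d.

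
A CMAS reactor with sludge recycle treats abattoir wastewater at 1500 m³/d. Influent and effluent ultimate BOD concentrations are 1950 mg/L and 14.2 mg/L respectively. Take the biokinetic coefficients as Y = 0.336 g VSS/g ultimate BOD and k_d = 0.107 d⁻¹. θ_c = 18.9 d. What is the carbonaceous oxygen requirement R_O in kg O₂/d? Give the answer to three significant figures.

R_O ≈ 2450 kg O₂/d

Y_obs = Y / (1 + k_d θ_c) = 0.336 / (1 + 0.107 × 18.9) = 0.336 / 3.022 = 0.1112.
ΔS = 1950 − 14.2 = 1936 mg/L, so the substrate removal rate is 1500 × 1936/1000 = 2904 kg ultimate BOD/d.
Biomass synthesised: P_X = Y_obs × 2904 = 322.8 kg VSS/d.
R_O = Q·(S₀ − S) − 1.42·P_X = 2904 − 1.42 × 322.8 = 2445 kg O₂/d.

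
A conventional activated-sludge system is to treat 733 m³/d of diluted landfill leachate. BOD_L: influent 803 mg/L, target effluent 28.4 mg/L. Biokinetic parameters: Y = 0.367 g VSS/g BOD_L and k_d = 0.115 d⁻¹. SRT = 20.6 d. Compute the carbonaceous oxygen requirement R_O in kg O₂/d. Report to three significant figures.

Correct the yield for decay: Y_obs = Y/(1 + k_d θ_c) = 0.367 / (1 + 0.115 × 20.6) = 0.367 / 3.369 = 0.1089.
Mass of BOD_L removed per day: Q(S₀ − S) = 733 × 774.6 g/m³ = 567.8 kg/d.
Net sludge production P_X = 0.1089 × 567.8 = 61.85 kg VSS/d.
R_O = Q·(S₀ − S) − 1.42·P_X = 567.8 − 1.42 × 61.85 = 480.0 kg O₂/d.

R_O ≈ 480 kg O₂/d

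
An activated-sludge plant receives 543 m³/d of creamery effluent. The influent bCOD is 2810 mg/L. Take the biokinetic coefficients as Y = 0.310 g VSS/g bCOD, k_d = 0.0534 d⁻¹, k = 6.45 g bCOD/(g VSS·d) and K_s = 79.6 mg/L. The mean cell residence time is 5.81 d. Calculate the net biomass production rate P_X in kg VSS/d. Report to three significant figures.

P_X ≈ 360 kg VSS/d

For a completely mixed reactor with recycle the Lawrence–McCarty relation gives S = K_s·(1 + k_d·θ_c) / [θ_c·(Y·k − k_d) − 1] = 79.6 × (1 + 0.0534 × 5.81) / [5.81 × (0.310 × 6.45 − 0.0534) − 1] = 104.3 / 10.31 = 10.12 mg/L.
Y_obs = Y / (1 + k_d θ_c) = 0.310 / (1 + 0.0534 × 5.81) = 0.310 / 1.310 = 0.2366.
ΔS = 2810 − 10.1 = 2800 mg/L, so the substrate removal rate is 543 × 2800/1000 = 1520 kg bCOD/d.
Net biomass production P_X = Y_obs × Q·(S₀ − S) = 0.2366 × 1520 = 359.7 kg VSS/d.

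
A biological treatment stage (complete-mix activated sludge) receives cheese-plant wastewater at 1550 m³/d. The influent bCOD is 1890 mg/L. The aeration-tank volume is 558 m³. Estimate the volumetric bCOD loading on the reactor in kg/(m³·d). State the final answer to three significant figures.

Volumetric loading L_v = Q·S₀ / V = 1550 × 1890 g/m³ / 558.0 m³ = 5250 g/(m³·d) = 5.250 kg bCOD/(m³·d).

L_v ≈ 5.25 kg bCOD/(m³·d)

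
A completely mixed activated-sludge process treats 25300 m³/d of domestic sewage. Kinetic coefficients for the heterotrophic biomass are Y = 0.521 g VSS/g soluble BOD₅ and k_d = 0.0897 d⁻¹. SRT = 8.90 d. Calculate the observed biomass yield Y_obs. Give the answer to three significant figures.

Observed yield with endogenous decay: Y_obs = Y / (1 + k_d·θ_c) = 0.521 / (1 + 0.0897 × 8.90) = 0.521 / 1.798 = 0.2897 g VSS/g soluble BOD₅.

Y_obs ≈ 0.290 g VSS/g soluble BOD₅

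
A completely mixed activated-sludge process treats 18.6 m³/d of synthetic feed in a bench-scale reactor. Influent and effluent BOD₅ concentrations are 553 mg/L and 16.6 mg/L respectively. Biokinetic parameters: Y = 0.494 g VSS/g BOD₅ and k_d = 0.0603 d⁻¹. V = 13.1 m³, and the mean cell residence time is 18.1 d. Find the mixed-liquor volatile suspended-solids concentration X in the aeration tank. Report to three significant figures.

X ≈ 3260 mg/L

From V·X·(1 + k_d·θ_c) = Y·Q·(S₀ − S)·θ_c: X = 0.494 × 18.6 × (553 − 16.6) × 18.1 / [13.1 × (1 + 0.0603 × 18.1)] = 3256 mg/L.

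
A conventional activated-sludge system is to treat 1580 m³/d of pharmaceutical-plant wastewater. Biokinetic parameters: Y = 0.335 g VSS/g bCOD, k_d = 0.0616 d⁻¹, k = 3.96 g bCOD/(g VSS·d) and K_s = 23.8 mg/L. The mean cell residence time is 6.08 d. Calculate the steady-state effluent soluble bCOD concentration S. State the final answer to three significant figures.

From the Monod/SRT balance for a CMAS, S = K_s·(1+k_d θ_c)/[θ_c·(Y k − k_d) − 1] = 23.8 × (1 + 0.0616 × 6.08) / [6.08 × (0.335 × 3.96 − 0.0616) − 1] = 32.71 / 6.691 = 4.889 mg/L.

S ≈ 4.89 mg/L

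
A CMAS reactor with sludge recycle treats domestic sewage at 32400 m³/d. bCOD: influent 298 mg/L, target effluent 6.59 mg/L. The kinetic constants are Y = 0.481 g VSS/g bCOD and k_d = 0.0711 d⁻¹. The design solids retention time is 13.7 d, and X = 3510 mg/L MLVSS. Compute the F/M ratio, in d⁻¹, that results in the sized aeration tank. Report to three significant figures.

From the SRT design equation V = Y Q (S₀−S) θ_c / [X (1 + k_d θ_c)] = 0.481 × 32400 × (298 − 6.59) × 13.7 / [3510 × (1 + 0.0711 × 13.7)] = 6.22×10^7 / 6929 = 8979 m³.
Food-to-microorganism ratio F/M = Q S₀ / (V X) = 32400 × 298 / (8979 × 3510) = 0.3063 d⁻¹.

F/M ≈ 0.306 d⁻¹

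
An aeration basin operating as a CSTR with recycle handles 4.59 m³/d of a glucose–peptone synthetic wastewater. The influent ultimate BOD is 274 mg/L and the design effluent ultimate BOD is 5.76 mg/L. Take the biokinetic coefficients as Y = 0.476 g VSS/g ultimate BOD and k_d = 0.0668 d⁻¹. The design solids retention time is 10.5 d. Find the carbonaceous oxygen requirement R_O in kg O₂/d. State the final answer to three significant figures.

Correct the yield for decay: Y_obs = Y/(1 + k_d θ_c) = 0.476 / (1 + 0.0668 × 10.5) = 0.476 / 1.701 = 0.2798.
Substrate removed = Q·(S₀ − S) = 4.59 m³/d × (274 − 5.76) g/m³ = 1.23×10^3 g/d = 1.231 kg/d.
Biomass synthesised: P_X = Y_obs × 1.231 = 0.3445 kg VSS/d.
R_O = Q·ΔS − 1.42 P_X = 1.231 − 0.4891 = 0.7421 kg O₂/d.

R_O ≈ 0.742 kg O₂/d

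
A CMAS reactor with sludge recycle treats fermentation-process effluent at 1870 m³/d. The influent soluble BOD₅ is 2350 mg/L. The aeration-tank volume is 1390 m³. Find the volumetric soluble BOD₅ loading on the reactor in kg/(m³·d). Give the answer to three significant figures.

L_v ≈ 3.16 kg soluble BOD₅/(m³·d)

Applied soluble BOD₅ load per unit volume = Q·S₀/V = (1870 × 2350/1000)/1390 = 3.162 kg soluble BOD₅·m⁻³·d⁻¹.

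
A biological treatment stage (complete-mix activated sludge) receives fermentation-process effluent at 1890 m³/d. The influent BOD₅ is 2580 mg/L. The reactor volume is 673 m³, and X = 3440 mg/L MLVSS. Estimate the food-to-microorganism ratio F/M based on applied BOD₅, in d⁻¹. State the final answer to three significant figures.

F/M ≈ 2.11 d⁻¹

F/M = Q·S₀ / (V·X) = 1890 × 2580 / (673.0 × 3440) = 2.106 g BOD₅·(g VSS·d)⁻¹.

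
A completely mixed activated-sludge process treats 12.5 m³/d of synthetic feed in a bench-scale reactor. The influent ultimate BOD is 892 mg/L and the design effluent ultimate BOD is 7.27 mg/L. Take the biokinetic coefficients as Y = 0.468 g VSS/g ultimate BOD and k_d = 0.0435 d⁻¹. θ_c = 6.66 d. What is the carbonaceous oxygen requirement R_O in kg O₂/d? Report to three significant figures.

Correct the yield for decay: Y_obs = Y/(1 + k_d θ_c) = 0.468 / (1 + 0.0435 × 6.66) = 0.468 / 1.290 = 0.3629.
Mass of ultimate BOD removed per day: Q(S₀ − S) = 12.5 × 884.7 g/m³ = 11.06 kg/d.
P_X = Y_obs·Q·(S₀ − S) = 0.3629 × 11.06 = 4.013 kg VSS/d.
R_O = Q·ΔS − 1.42 P_X = 11.06 − 5.699 = 5.361 kg O₂/d.

R_O ≈ 5.36 kg O₂/d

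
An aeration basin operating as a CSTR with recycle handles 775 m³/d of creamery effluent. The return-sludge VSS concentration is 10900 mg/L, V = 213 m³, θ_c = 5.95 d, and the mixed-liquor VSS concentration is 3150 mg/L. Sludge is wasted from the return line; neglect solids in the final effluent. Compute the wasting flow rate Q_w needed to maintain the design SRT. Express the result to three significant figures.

Wasting from the return line (neglecting effluent solids): Q_w = V·X / (θ_c·X_r) = 213.0 × 3150 / (5.95 × 10900) = 10.35 m³/d.

Q_w ≈ 10.3 m³/d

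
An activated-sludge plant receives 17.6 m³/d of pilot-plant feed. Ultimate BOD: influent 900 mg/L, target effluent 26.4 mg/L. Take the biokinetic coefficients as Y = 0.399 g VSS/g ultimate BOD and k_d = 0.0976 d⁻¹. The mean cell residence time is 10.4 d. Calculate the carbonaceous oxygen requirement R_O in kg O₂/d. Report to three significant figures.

R_O ≈ 11.1 kg O₂/d

Observed yield with endogenous decay: Y_obs = Y / (1 + k_d·θ_c) = 0.399 / (1 + 0.0976 × 10.4) = 0.399 / 2.015 = 0.1980 g VSS/g ultimate BOD.
ΔS = 900 − 26.4 = 873.6 mg/L, so the substrate removal rate is 17.6 × 873.6/1000 = 15.38 kg ultimate BOD/d.
Net sludge production P_X = 0.1980 × 15.38 = 3.044 kg VSS/d.
R_O = Q·(S₀ − S) − 1.42·P_X = 15.38 − 1.42 × 3.044 = 11.05 kg O₂/d.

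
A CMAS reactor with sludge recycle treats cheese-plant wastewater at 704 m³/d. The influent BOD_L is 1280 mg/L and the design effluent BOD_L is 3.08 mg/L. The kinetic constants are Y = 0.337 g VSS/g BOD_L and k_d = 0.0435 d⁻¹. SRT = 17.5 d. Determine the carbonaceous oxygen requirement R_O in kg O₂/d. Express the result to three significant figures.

Y_obs = Y / (1 + k_d θ_c) = 0.337 / (1 + 0.0435 × 17.5) = 0.337 / 1.761 = 0.1913.
Substrate removed = Q·(S₀ − S) = 704 m³/d × (1280 − 3.08) g/m³ = 8.99×10^5 g/d = 899.0 kg/d.
Net sludge production P_X = 0.1913 × 899.0 = 172.0 kg VSS/d.
Carbonaceous O₂ demand = substrate oxidised − cell-mass equivalent = 899.0 − 1.42 × 172.0 = 654.7 kg O₂/d.

R_O ≈ 655 kg O₂/d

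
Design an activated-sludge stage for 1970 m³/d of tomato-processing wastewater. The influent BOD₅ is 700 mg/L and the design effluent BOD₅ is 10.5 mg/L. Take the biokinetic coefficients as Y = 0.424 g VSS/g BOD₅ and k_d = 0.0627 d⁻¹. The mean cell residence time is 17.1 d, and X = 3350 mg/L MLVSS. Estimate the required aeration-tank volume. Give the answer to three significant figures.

V ≈ 1420 m³

Rearranging the biomass balance for a CMAS with decay, V = Y·Q·ΔS·θ_c / [X·(1+k_d θ_c)] = 0.424 × 1970 × (700 − 10.5) × 17.1 / [3350 × (1 + 0.0627 × 17.1)] = 9.85×10^6 / 6942 = 1419 m³.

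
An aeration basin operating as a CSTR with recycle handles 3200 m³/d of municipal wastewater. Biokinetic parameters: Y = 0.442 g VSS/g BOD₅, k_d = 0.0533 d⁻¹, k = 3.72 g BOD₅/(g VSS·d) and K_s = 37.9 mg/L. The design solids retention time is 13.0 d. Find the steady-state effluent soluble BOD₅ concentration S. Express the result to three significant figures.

S ≈ 3.26 mg/L

Effluent substrate depends only on kinetics and SRT: S = K_s(1 + k_d θ_c) / [θ_c(Yk − k_d) − 1] = 37.9 × (1 + 0.0533 × 13.0) / [13.0 × (0.442 × 3.72 − 0.0533) − 1] = 64.16 / 19.68 = 3.260 mg/L.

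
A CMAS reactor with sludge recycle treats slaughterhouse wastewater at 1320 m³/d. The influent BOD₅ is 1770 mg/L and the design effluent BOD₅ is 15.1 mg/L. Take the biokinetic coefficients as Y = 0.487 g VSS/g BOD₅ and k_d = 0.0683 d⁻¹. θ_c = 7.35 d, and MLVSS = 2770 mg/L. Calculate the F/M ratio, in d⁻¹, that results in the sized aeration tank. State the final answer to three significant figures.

F/M ≈ 0.423 d⁻¹

Steady-state biomass mass balance: V·X·(1 + k_d·θ_c) = Y·Q·(S₀ − S)·θ_c, so V = 0.487 × 1320 × (1770 − 15.1) × 7.35 / [2770 × (1 + 0.0683 × 7.35)] = 8.29×10^6 / 4161 = 1993 m³.
F/M = applied load / biomass = Q·S₀/(V·X) = 1320 × 1770 / (1993 × 2770) = 0.4232 d⁻¹.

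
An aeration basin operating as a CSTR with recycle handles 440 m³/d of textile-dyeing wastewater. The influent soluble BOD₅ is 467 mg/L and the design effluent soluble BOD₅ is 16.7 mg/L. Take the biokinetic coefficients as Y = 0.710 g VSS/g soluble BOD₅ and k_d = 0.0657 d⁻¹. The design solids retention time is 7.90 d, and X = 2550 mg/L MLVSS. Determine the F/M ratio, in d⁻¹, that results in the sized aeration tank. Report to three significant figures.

F/M ≈ 0.281 d⁻¹

Steady-state biomass mass balance: V·X·(1 + k_d·θ_c) = Y·Q·(S₀ − S)·θ_c, so V = 0.710 × 440 × (467 − 16.7) × 7.90 / [2550 × (1 + 0.0657 × 7.90)] = 1.11×10^6 / 3874 = 286.9 m³.
F/M = applied load / biomass = Q·S₀/(V·X) = 440 × 467 / (286.9 × 2550) = 0.2809 d⁻¹.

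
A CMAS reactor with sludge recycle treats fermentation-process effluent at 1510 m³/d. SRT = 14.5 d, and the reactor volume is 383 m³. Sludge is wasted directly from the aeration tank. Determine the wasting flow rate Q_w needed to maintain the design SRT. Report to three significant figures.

Q_w ≈ 26.4 m³/d

With mixed-liquor wasting, θ_c = V/Q_w, so Q_w = V/θ_c = 383.0/14.5 = 26.41 m³/d.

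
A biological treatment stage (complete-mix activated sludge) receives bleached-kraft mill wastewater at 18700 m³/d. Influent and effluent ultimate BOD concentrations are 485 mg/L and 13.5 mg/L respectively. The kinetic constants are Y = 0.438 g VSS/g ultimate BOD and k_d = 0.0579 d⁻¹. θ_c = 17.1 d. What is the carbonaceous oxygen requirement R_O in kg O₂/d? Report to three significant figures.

Correct the yield for decay: Y_obs = Y/(1 + k_d θ_c) = 0.438 / (1 + 0.0579 × 17.1) = 0.438 / 1.990 = 0.2201.
Substrate removed = Q·(S₀ − S) = 18700 m³/d × (485 − 13.5) g/m³ = 8.82×10^6 g/d = 8817 kg/d.
P_X = Y_obs·Q·(S₀ − S) = 0.2201 × 8817 = 1941 kg VSS/d.
Carbonaceous O₂ demand = substrate oxidised − cell-mass equivalent = 8817 − 1.42 × 1941 = 6061 kg O₂/d.

R_O ≈ 6060 kg O₂/d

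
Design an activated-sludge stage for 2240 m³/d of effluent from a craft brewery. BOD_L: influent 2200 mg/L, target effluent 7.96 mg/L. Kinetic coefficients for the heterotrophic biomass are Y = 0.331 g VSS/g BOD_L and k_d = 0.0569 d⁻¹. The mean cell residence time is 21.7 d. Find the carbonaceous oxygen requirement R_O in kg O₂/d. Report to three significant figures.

R_O ≈ 3880 kg O₂/d

Correct the yield for decay: Y_obs = Y/(1 + k_d θ_c) = 0.331 / (1 + 0.0569 × 21.7) = 0.331 / 2.235 = 0.1481.
Mass of BOD_L removed per day: Q(S₀ − S) = 2240 × 2192 g/m³ = 4910 kg/d.
P_X = Y_obs·Q·(S₀ − S) = 0.1481 × 4910 = 727.3 kg VSS/d.
Carbonaceous O₂ demand = substrate oxidised − cell-mass equivalent = 4910 − 1.42 × 727.3 = 3877 kg O₂/d.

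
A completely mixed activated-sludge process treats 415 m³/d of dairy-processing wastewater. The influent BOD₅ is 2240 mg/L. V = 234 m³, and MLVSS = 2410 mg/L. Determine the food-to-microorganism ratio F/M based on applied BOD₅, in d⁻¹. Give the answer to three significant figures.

F/M ≈ 1.65 d⁻¹

F/M = Q·S₀ / (V·X) = 415 × 2240 / (234.0 × 2410) = 1.648 g BOD₅·(g VSS·d)⁻¹.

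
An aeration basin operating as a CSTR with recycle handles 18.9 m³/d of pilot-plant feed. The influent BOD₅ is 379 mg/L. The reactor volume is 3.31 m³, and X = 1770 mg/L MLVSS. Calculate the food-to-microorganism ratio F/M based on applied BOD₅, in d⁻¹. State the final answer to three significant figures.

F/M = applied load / biomass = Q·S₀/(V·X) = 18.9 × 379 / (3.310 × 1770) = 1.223 d⁻¹.

F/M ≈ 1.22 d⁻¹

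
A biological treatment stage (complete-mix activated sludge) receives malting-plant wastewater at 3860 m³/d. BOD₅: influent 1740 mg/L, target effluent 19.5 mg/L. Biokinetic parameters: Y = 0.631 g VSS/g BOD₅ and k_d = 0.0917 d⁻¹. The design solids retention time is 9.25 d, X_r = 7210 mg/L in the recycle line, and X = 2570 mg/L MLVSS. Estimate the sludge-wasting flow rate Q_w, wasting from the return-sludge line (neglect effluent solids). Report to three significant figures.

From the SRT design equation V = Y Q (S₀−S) θ_c / [X (1 + k_d θ_c)] = 0.631 × 3860 × (1740 − 19.5) × 9.25 / [2570 × (1 + 0.0917 × 9.25)] = 3.88×10^7 / 4750 = 8161 m³.
θ_c = V·X/(Q_w·X_r) when wasting from the recycle, so Q_w = V·X/(θ_c·X_r) = 8161 × 2570 / (9.25 × 7210) = 314.5 m³/d.

Q_w ≈ 314 m³/d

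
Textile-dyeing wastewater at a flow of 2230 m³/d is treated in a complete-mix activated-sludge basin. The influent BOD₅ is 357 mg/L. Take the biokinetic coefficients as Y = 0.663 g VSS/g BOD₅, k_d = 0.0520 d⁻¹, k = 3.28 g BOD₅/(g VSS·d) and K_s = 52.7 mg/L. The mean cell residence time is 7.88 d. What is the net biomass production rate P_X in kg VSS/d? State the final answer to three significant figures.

From the Monod/SRT balance for a CMAS, S = K_s·(1+k_d θ_c)/[θ_c·(Y k − k_d) − 1] = 52.7 × (1 + 0.0520 × 7.88) / [7.88 × (0.663 × 3.28 − 0.0520) − 1] = 74.29 / 15.73 = 4.724 mg/L.
Observed yield with endogenous decay: Y_obs = Y / (1 + k_d·θ_c) = 0.663 / (1 + 0.0520 × 7.88) = 0.663 / 1.410 = 0.4703 g VSS/g BOD₅.
Q·(S₀ − S) = 2230 × (357 − 4.72) × 10⁻³ = 785.6 kg/d removed.
So the net sludge growth is P_X = 0.4703 × 785.6 = 369.5 kg VSS/d.

P_X ≈ 369 kg VSS/d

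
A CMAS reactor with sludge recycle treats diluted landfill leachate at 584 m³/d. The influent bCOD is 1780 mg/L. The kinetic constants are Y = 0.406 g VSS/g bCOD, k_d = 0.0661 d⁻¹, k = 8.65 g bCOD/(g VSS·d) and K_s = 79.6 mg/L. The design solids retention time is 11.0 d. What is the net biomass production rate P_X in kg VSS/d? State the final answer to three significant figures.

Effluent substrate depends only on kinetics and SRT: S = K_s(1 + k_d θ_c) / [θ_c(Yk − k_d) − 1] = 79.6 × (1 + 0.0661 × 11.0) / [11.0 × (0.406 × 8.65 − 0.0661) − 1] = 137.5 / 36.90 = 3.725 mg/L.
The observed yield is Y_obs = Y/(1 + k_d·θ_c) = 0.406 / (1 + 0.0661 × 11.0) = 0.406 / 1.727 = 0.2351 g VSS per g bCOD removed.
Q·(S₀ − S) = 584 × (1780 − 3.73) × 10⁻³ = 1037 kg/d removed.
So the net sludge growth is P_X = 0.2351 × 1037 = 243.9 kg VSS/d.

P_X ≈ 244 kg VSS/d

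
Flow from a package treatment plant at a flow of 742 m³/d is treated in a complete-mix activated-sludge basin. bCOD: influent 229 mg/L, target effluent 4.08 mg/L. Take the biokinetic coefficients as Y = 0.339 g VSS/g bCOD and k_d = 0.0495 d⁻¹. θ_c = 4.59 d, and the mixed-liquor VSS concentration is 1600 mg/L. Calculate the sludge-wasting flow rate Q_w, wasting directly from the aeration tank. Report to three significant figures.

Q_w ≈ 28.8 m³/d

From the SRT design equation V = Y Q (S₀−S) θ_c / [X (1 + k_d θ_c)] = 0.339 × 742 × (229 − 4.08) × 4.59 / [1600 × (1 + 0.0495 × 4.59)] = 2.6×10^5 / 1964 = 132.3 m³.
With mixed-liquor wasting, θ_c = V/Q_w, so Q_w = V/θ_c = 132.3/4.59 = 28.81 m³/d.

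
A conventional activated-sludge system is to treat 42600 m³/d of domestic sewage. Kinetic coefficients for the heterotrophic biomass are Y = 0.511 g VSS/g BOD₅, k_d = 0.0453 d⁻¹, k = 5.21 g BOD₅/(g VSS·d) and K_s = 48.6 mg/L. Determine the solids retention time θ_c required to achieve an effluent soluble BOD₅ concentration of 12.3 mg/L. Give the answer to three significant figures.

At the target effluent, Y k S/(K_s+S) = 0.511×5.21×12.3/60.90 = 0.5377 d⁻¹.
1/θ_c = 0.5377 − 0.0453 = 0.4924 d⁻¹, so θ_c = 2.031 d.

θ_c ≈ 2.03 d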